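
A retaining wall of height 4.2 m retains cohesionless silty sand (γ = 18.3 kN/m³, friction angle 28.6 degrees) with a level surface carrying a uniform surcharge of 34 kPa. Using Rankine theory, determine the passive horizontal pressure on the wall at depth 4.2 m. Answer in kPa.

314 kPa

K_p = (1 + sin φ)/(1 − sin φ) = 2.837.
σ_v = γz + q = 18.3 × 4.2 + 34 = 110.9 kPa.
σ_h = K_p σ_v = 2.837 × 110.9 = 314.5 kPa.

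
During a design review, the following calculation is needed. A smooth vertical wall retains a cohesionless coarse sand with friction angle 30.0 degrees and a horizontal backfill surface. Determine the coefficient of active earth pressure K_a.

K_a = (1 − sin φ)/(1 + sin φ) = (1 − sin 30.0°)/(1 + sin 30.0°) = 0.3333.

0.333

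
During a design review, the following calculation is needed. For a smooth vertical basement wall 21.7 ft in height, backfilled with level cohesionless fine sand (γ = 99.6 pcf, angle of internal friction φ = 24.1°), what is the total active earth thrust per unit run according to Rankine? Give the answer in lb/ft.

9850 lb/ft

K_a = tan²(45° − φ/2) = 0.4201.
P_a = ½ K_a γ H² = 0.5 × 0.4201 × 99.6 × 21.7² = 9852 lb/ft.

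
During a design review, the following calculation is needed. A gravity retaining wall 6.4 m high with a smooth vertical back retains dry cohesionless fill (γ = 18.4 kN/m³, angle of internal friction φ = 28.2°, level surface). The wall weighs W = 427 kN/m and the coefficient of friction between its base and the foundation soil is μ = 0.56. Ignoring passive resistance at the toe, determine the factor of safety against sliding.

1.77

K_a = tan²(45° − 28.2°/2) = 0.3582.
P_a = ½K_aγH² = 0.5×0.3582×18.4×6.4² = 135.0 kN/m, acting at H/3 = 2.133 m above the base.
FS_sliding = μW / P_a = 0.56×427 / 135.0 = 1.772.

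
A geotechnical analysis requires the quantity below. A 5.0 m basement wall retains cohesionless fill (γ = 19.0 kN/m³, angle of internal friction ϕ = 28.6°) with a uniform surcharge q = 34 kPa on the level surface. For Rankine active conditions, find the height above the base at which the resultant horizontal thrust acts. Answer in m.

K_a = 0.3525.
Triangular part P₁ = ½K_aγH² = 83.73 at H/3 = 1.667 m; rectangular part P₂ = K_a q H = 59.93 at H/2 = 2.500 m.
ȳ = (P₁·1.667 + P₂·2.500)/(P₁+P₂) = 2.014 m.

2.01 m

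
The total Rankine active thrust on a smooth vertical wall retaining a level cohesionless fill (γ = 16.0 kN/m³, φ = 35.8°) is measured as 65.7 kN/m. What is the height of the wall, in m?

K_a = 0.2619. P_a = ½ K_a γ H² ⇒ H = √(2P_a/(K_a γ)).
H = √(2×65.7/(0.2619×16.0)) = 5.600 m.

5.60 m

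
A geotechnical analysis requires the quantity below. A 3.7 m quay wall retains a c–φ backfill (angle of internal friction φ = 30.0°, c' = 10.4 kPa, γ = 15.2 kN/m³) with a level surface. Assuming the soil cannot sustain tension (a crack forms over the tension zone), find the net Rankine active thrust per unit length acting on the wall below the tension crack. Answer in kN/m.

4.48 kN/m

K_a = 0.3333; √K_a = 0.5774.
Tension-crack depth z_c = 2c/(γ√K_a) = 2×10.4/(15.2×0.5774) = 2.370 m.
σ_a at base = K_a γ H − 2c√K_a = 0.3333×15.2×3.7 − 2×10.4×0.5774 = 6.738 kPa.
P_a = ½ × 6.738 × (H − z_c) = 0.5×6.738×1.330 = 4.480 kN/m.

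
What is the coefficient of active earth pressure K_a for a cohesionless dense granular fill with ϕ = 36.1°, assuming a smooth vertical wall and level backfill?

K_a = tan²(45° − φ/2) = tan²(26.95°) = 0.2585.

0.258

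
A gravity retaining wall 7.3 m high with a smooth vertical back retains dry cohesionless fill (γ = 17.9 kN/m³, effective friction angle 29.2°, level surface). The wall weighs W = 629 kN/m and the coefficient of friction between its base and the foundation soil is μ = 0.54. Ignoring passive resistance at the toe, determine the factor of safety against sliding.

K_a = tan²(45° − 29.2°/2) = 0.3442.
P_a = ½K_aγH² = 0.5×0.3442×17.9×7.3² = 164.2 kN/m, acting at H/3 = 2.433 m above the base.
FS_sliding = μW / P_a = 0.54×629 / 164.2 = 2.069.

2.07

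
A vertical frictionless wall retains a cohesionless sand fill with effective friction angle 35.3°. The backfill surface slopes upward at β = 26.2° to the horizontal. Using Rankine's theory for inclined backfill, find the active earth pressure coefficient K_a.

K_a = cos β · (cos β − √(cos²β − cos²φ)) / (cos β + √(cos²β − cos²φ)).
cos β = 0.8973, cos φ = 0.8161, √(cos²β − cos²φ) = 0.3728.
K_a = 0.8973 × (0.8973 − 0.3728)/(0.8973 + 0.3728) = 0.3705.

0.370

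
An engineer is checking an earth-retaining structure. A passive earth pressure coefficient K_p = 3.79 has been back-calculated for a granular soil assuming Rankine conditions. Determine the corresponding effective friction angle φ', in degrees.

K_p = (1+sin φ)/(1−sin φ) ⇒ sin φ = (K_p − 1)/(K_p + 1) = 0.5825.
φ = arcsin(0.5825) = 35.62°.

35.6°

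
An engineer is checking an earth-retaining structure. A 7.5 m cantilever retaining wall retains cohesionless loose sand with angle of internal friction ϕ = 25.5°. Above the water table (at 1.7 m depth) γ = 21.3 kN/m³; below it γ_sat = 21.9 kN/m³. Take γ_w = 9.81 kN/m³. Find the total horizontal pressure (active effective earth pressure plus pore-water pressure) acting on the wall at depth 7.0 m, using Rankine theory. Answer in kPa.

91.9 kPa

K_a = (1 − sin φ)/(1 + sin φ) = 0.3981.
γ' = 21.9 − 9.81 = 12.09 kN/m³.
Effective vertical stress at 7.0 m: σ'_v = 21.3×1.7 + 12.09×5.30 = 100.3 kPa.
σ'_h = K_a σ'_v = 0.3981 × 100.3 = 39.92 kPa; u = γ_w × 5.30 = 51.99 kPa.
Total σ_h = 39.92 + 51.99 = 91.92 kPa.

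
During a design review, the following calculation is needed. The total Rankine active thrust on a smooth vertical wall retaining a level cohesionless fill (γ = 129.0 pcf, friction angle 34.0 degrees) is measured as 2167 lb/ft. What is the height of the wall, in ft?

10.9 ft

K_a = 0.2827. P_a = ½ K_a γ H² ⇒ H = √(2P_a/(K_a γ)).
H = √(2×2167/(0.2827×129.0)) = 10.90 ft.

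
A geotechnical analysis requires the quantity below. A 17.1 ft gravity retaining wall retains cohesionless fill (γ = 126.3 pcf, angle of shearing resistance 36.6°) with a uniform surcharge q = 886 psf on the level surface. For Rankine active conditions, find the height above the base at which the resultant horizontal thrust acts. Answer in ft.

K_a = 0.2530.
Triangular part P₁ = ½K_aγH² = 4671 at H/3 = 5.700 ft; rectangular part P₂ = K_a q H = 3832 at H/2 = 8.550 ft.
ȳ = (P₁·5.700 + P₂·8.550)/(P₁+P₂) = 6.984 ft.

6.98 ft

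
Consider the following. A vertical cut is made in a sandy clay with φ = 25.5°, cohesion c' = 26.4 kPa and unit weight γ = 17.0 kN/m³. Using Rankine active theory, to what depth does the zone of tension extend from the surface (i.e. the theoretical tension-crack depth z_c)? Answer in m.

4.92 m

K_a = tan²(45° − 25.5°/2) = 0.3981; √K_a = 0.6310.
The active pressure is zero where K_a γ z = 2c√K_a, so z_c = 2c/(γ√K_a) = 2×26.4/(17.0×0.6310) = 4.923 m.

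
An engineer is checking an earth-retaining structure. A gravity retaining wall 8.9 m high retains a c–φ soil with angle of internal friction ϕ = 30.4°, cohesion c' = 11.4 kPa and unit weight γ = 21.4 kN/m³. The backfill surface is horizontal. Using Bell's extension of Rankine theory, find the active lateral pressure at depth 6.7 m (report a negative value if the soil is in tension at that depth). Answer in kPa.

K_a = (1 − sin φ)/(1 + sin φ) = 0.3280.
σ_a = K_a γ z − 2c√K_a = 0.3280×21.4×6.7 − 2×11.4×0.5727 = 33.97 kPa.

34.0 kPa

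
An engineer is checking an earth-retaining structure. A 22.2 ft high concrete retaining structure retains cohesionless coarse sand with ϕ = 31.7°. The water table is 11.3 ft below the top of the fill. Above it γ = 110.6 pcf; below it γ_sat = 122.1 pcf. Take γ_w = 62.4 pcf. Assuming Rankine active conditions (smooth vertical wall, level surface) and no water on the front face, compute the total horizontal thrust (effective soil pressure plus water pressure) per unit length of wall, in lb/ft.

K_a = tan²(45° − φ/2) = 0.3111.
γ' = 122.1 − 62.4 = 59.70 pcf. Depth below WT = 10.9 ft.
σ'_h at WT = K_a γ d_w = 388.8 psf; at base = 388.8 + K_a γ' × 10.9 = 591.2 psf.
P₁ (0–11.3 ft) = ½×388.8×11.3 = 2197. P₂ (11.3–22.2 ft) = ½(388.8+591.2)×10.9 = 5341.
P_w = ½ γ_w h₂² = 0.5×62.4×10.9² = 3707. Total = 2197+5341+3707 = 11240 lb/ft.

11200 lb/ft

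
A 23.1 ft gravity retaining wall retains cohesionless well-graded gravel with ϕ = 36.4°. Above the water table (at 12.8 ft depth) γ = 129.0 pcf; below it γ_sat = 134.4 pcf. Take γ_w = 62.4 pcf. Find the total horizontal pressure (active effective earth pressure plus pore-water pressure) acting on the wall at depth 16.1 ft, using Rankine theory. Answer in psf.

688 psf

K_a = (1 − sin φ)/(1 + sin φ) = 0.2552.
γ' = 134.4 − 62.4 = 72.00 pcf.
Effective vertical stress at 16.1 ft: σ'_v = 129.0×12.8 + 72.00×3.30 = 1889 psf.
σ'_h = K_a σ'_v = 0.2552 × 1889 = 482.0 psf; u = γ_w × 3.30 = 205.9 psf.
Total σ_h = 482.0 + 205.9 = 687.9 psf.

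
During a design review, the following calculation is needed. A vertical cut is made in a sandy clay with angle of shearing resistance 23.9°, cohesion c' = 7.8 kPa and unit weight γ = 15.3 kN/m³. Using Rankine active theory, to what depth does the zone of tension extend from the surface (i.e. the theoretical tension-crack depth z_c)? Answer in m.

1.57 m

K_a = tan²(45° − 23.9°/2) = 0.4233; √K_a = 0.6506.
The active pressure is zero where K_a γ z = 2c√K_a, so z_c = 2c/(γ√K_a) = 2×7.8/(15.3×0.6506) = 1.567 m.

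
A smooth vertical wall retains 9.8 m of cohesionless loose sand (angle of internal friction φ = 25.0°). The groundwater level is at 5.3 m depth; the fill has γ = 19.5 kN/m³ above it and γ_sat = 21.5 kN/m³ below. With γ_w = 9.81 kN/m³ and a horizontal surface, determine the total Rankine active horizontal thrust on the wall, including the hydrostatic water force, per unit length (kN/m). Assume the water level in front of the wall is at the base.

447 kN/m

K_a = tan²(45° − φ/2) = 0.4059.
γ' = 21.5 − 9.81 = 11.69 kN/m³. Depth below WT = 4.5 m.
σ'_h at WT = K_a γ d_w = 41.95 kPa; at base = 41.95 + K_a γ' × 4.5 = 63.30 kPa.
P₁ (0–5.3 m) = ½×41.95×5.3 = 111.2. P₂ (5.3–9.8 m) = ½(41.95+63.30)×4.5 = 236.8.
P_w = ½ γ_w h₂² = 0.5×9.81×4.5² = 99.33. Total = 111.2+236.8+99.33 = 447.3 kN/m.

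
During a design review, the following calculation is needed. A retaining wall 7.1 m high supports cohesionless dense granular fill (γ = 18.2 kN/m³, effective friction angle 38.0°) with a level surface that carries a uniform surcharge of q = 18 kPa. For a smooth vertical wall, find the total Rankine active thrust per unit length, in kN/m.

K_a = tan²(45° − φ/2) = 0.2379.
Soil triangle: ½ K_a γ H² = 0.5×0.2379×18.2×7.1² = 109.1 kN/m.
Surcharge rectangle: K_a q H = 0.2379×18×7.1 = 30.40 kN/m.
Total = 109.1 + 30.40 = 139.5 kN/m.

140 kN/m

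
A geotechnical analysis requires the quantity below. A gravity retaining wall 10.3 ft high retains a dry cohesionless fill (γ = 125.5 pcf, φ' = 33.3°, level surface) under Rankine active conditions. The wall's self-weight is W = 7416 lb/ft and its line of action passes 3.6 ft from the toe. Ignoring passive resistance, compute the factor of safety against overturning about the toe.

4.01

K_a = tan²(45° − 33.3°/2) = 0.2911.
P_a = ½K_aγH² = 0.5×0.2911×125.5×10.3² = 1938 lb/ft, acting at H/3 = 3.433 ft above the base.
Overturning moment M_o = P_a × H/3 = 1938 × 3.433 = 6654.
Resisting moment M_r = W × 3.6 = 7416 × 3.6 = 26700.
FS_overturning = M_r/M_o = 26700/6654 = 4.012.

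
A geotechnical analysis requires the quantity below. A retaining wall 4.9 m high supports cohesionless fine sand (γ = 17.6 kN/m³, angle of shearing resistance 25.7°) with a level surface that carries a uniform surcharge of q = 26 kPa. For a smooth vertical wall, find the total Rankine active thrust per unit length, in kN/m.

134 kN/m

K_a = tan²(45° − φ/2) = 0.3950.
Soil triangle: ½ K_a γ H² = 0.5×0.3950×17.6×4.9² = 83.47 kN/m.
Surcharge rectangle: K_a q H = 0.3950×26×4.9 = 50.33 kN/m.
Total = 83.47 + 50.33 = 133.8 kN/m.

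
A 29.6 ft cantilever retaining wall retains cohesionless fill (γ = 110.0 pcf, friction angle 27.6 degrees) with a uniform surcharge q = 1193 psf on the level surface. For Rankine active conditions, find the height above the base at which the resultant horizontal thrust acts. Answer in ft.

K_a = 0.3668.
Triangular part P₁ = ½K_aγH² = 17670 at H/3 = 9.867 ft; rectangular part P₂ = K_a q H = 12950 at H/2 = 14.80 ft.
ȳ = (P₁·9.867 + P₂·14.80)/(P₁+P₂) = 11.95 ft.

12.0 ft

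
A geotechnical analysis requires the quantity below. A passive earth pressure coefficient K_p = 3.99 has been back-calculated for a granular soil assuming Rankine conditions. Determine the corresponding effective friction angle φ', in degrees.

K_p = (1+sin φ)/(1−sin φ) ⇒ sin φ = (K_p − 1)/(K_p + 1) = 0.5992.
φ = arcsin(0.5992) = 36.81°.

36.8°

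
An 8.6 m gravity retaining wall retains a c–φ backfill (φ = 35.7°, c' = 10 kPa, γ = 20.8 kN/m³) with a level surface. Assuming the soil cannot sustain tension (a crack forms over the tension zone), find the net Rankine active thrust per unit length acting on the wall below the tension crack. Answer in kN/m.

K_a = 0.2630; √K_a = 0.5128.
Tension-crack depth z_c = 2c/(γ√K_a) = 2×10/(20.8×0.5128) = 1.875 m.
σ_a at base = K_a γ H − 2c√K_a = 0.2630×20.8×8.6 − 2×10×0.5128 = 36.79 kPa.
P_a = ½ × 36.79 × (H − z_c) = 0.5×36.79×6.725 = 123.7 kN/m.

124 kN/m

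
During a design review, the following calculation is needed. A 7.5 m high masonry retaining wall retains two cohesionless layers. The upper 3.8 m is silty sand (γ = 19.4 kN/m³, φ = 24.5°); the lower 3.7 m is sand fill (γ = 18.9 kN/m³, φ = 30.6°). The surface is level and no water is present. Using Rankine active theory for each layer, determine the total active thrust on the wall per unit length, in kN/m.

K_a1 = tan²(45°−24.5°/2) = 0.4137; K_a2 = tan²(45°−30.6°/2) = 0.3253.
Layer 1: σ at base = K_a1 γ₁ h₁ = 30.50 kPa; P₁ = ½×30.50×3.8 = 57.95.
Layer 2: σ_v at top = γ₁h₁ = 73.72; σ_h top = K_a2×73.72 = 23.98; σ_h base = K_a2×(73.72+18.9×3.7) = 46.74.
P₂ = ½(23.98+46.74)×3.7 = 130.8. Total P_a = 57.95+130.8 = 188.8 kN/m.

189 kN/m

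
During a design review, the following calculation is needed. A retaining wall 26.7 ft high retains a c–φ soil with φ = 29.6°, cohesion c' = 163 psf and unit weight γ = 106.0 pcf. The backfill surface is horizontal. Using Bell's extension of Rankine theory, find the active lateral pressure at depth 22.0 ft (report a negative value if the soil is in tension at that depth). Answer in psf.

600 psf

K_a = (1 − sin φ)/(1 + sin φ) = 0.3387.
σ_a = K_a γ z − 2c√K_a = 0.3387×106.0×22.0 − 2×163×0.5820 = 600.2 psf.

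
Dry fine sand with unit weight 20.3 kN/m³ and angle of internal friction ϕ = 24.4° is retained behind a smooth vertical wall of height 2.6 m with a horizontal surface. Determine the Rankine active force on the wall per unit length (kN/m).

K_a = tan²(45° − φ/2) = 0.4153.
P_a = ½ K_a γ H² = 0.5 × 0.4153 × 20.3 × 2.6² = 28.50 kN/m.

28.5 kN/m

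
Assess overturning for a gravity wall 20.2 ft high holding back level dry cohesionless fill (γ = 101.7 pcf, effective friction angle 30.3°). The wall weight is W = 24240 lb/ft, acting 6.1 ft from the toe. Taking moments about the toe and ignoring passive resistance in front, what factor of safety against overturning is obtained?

3.21

K_a = tan²(45° − 30.3°/2) = 0.3293.
P_a = ½K_aγH² = 0.5×0.3293×101.7×20.2² = 6833 lb/ft, acting at H/3 = 6.733 ft above the base.
Overturning moment M_o = P_a × H/3 = 6833 × 6.733 = 46010.
Resisting moment M_r = W × 6.1 = 24240 × 6.1 = 147900.
FS_overturning = M_r/M_o = 147900/46010 = 3.214.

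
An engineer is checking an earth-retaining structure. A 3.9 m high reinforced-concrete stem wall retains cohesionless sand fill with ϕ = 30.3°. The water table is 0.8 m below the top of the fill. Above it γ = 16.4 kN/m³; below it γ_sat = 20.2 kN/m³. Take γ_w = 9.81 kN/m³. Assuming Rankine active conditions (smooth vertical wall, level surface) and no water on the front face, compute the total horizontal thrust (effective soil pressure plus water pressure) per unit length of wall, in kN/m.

78.7 kN/m

K_a = tan²(45° − φ/2) = 0.3293.
γ' = 20.2 − 9.81 = 10.39 kN/m³. Depth below WT = 3.1 m.
σ'_h at WT = K_a γ d_w = 4.321 kPa; at base = 4.321 + K_a γ' × 3.1 = 14.93 kPa.
P₁ (0–0.8 m) = ½×4.321×0.8 = 1.728. P₂ (0.8–3.9 m) = ½(4.321+14.93)×3.1 = 29.84.
P_w = ½ γ_w h₂² = 0.5×9.81×3.1² = 47.14. Total = 1.728+29.84+47.14 = 78.70 kN/m.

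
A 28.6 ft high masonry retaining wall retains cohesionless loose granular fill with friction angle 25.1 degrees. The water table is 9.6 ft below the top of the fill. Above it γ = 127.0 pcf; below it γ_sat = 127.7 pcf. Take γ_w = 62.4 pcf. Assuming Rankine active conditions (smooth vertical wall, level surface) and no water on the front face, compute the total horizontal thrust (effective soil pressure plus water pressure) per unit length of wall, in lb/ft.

K_a = tan²(45° − φ/2) = 0.4043.
γ' = 127.7 − 62.4 = 65.30 pcf. Depth below WT = 19.0 ft.
σ'_h at WT = K_a γ d_w = 492.9 psf; at base = 492.9 + K_a γ' × 19.0 = 994.5 psf.
P₁ (0–9.6 ft) = ½×492.9×9.6 = 2366. P₂ (9.6–28.6 ft) = ½(492.9+994.5)×19.0 = 14130.
P_w = ½ γ_w h₂² = 0.5×62.4×19.0² = 11260. Total = 2366+14130+11260 = 27760 lb/ft.

27800 lb/ft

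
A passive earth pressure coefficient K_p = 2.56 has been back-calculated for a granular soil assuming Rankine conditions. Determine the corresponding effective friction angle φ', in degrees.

K_p = (1+sin φ)/(1−sin φ) ⇒ sin φ = (K_p − 1)/(K_p + 1) = 0.4382.
φ = arcsin(0.4382) = 25.99°.

26.0°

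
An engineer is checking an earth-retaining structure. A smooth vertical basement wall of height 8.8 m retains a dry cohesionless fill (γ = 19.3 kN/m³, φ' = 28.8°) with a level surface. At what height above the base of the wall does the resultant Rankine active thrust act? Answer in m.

K_a = 0.3498.
The pressure distribution is triangular, so the resultant acts at H/3 above the base = 8.8/3 = 2.933 m.

2.93 m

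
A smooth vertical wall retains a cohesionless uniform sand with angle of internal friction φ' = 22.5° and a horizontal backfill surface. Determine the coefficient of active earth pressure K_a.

K_a = (1 − sin φ)/(1 + sin φ) = (1 − sin 22.5°)/(1 + sin 22.5°) = 0.4465.

0.446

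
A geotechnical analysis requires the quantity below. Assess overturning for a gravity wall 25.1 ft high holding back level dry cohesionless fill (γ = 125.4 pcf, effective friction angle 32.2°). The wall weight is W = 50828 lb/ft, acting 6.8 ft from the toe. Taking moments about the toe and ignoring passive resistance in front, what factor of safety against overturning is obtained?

K_a = tan²(45° − 32.2°/2) = 0.3047.
P_a = ½K_aγH² = 0.5×0.3047×125.4×25.1² = 12040 lb/ft, acting at H/3 = 8.367 ft above the base.
Overturning moment M_o = P_a × H/3 = 12040 × 8.367 = 100700.
Resisting moment M_r = W × 6.8 = 50828 × 6.8 = 345600.
FS_overturning = M_r/M_o = 345600/100700 = 3.432.

3.43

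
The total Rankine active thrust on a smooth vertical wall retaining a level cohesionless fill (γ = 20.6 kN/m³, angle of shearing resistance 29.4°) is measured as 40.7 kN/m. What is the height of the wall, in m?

K_a = 0.3415. P_a = ½ K_a γ H² ⇒ H = √(2P_a/(K_a γ)).
H = √(2×40.7/(0.3415×20.6)) = 3.402 m.

3.40 m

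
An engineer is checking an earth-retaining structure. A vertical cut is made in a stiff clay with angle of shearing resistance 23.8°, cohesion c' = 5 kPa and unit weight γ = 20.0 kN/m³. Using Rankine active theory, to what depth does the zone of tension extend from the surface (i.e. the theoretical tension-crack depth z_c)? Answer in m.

K_a = tan²(45° − 23.8°/2) = 0.4250; √K_a = 0.6519.
The active pressure is zero where K_a γ z = 2c√K_a, so z_c = 2c/(γ√K_a) = 2×5/(20.0×0.6519) = 0.7670 m.

0.767 m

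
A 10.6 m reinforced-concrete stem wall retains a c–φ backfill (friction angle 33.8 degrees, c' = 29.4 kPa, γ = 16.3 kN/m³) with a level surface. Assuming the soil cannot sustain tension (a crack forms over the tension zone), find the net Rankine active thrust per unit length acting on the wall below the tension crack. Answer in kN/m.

K_a = 0.2851; √K_a = 0.5340.
Tension-crack depth z_c = 2c/(γ√K_a) = 2×29.4/(16.3×0.5340) = 6.756 m.
σ_a at base = K_a γ H − 2c√K_a = 0.2851×16.3×10.6 − 2×29.4×0.5340 = 17.86 kPa.
P_a = ½ × 17.86 × (H − z_c) = 0.5×17.86×3.844 = 34.33 kN/m.

34.3 kN/m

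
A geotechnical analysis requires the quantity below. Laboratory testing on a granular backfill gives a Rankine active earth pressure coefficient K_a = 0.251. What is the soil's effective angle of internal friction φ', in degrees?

K_a = tan²(45° − φ/2) ⇒ 45° − φ/2 = arctan(√0.251) = 26.61°.
φ = 2(45° − 26.61°) = 36.78°.

36.8°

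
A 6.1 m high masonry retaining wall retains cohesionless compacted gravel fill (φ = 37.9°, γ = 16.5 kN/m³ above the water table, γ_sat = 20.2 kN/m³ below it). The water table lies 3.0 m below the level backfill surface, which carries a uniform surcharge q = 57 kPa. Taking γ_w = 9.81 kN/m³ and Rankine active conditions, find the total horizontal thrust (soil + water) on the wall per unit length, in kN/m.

K_a = tan²(45° − φ/2) = 0.2389.
γ' = 20.2 − 9.81 = 10.39 kN/m³. h₂ = H − d_w = 3.1 m.
σ'_h: at surface K_a·q = 13.62; at WT K_a(q+γd_w) = 25.45; at base K_a(q+γd_w+γ'h₂) = 33.14 kPa.
P₁ = ½(13.62+25.45)×3.0 = 58.60; P₂ = ½(25.45+33.14)×3.1 = 90.81; P_w = ½γ_w h₂² = 47.14.
Total = 58.60+90.81+47.14 = 196.6 kN/m.

197 kN/m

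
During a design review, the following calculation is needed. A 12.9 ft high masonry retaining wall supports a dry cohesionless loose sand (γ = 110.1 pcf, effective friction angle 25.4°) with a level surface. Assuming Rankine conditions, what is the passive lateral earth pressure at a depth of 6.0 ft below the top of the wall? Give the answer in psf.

K_p = (1 + sin φ)/(1 − sin φ) = 2.502.
σ_h = K_p γ z = 2.502 × 110.1 × 6.0 = 1653 psf.

1650 psf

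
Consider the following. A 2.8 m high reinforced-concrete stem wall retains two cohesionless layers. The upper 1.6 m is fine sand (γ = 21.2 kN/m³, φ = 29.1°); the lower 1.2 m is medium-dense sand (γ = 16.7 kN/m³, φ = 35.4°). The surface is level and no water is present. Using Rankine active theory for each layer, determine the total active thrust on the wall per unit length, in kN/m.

K_a1 = tan²(45°−29.1°/2) = 0.3456; K_a2 = tan²(45°−35.4°/2) = 0.2664.
Layer 1: σ at base = K_a1 γ₁ h₁ = 11.72 kPa; P₁ = ½×11.72×1.6 = 9.378.
Layer 2: σ_v at top = γ₁h₁ = 33.92; σ_h top = K_a2×33.92 = 9.036; σ_h base = K_a2×(33.92+16.7×1.2) = 14.37.
P₂ = ½(9.036+14.37)×1.2 = 14.05. Total P_a = 9.378+14.05 = 23.42 kN/m.

23.4 kN/m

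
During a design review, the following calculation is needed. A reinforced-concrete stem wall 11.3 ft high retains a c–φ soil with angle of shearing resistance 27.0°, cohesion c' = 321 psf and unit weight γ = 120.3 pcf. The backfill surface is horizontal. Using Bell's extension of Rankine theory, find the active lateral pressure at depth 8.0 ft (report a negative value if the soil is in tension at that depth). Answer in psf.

-32.0 psf

K_a = (1 − sin φ)/(1 + sin φ) = 0.3755.
σ_a = K_a γ z − 2c√K_a = 0.3755×120.3×8.0 − 2×321×0.6128 = -32.01 psf.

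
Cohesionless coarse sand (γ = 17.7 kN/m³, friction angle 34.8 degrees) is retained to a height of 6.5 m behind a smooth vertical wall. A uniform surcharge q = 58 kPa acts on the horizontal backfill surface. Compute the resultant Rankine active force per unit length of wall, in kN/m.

205 kN/m

K_a = tan²(45° − φ/2) = 0.2733.
Soil triangle: ½ K_a γ H² = 0.5×0.2733×17.7×6.5² = 102.2 kN/m.
Surcharge rectangle: K_a q H = 0.2733×58×6.5 = 103.0 kN/m.
Total = 102.2 + 103.0 = 205.2 kN/m.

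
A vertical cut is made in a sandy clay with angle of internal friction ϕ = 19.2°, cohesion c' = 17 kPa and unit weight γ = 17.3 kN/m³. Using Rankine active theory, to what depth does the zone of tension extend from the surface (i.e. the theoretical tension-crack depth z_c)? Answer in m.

K_a = tan²(45° − 19.2°/2) = 0.5050; √K_a = 0.7107.
The active pressure is zero where K_a γ z = 2c√K_a, so z_c = 2c/(γ√K_a) = 2×17/(17.3×0.7107) = 2.765 m.

2.77 m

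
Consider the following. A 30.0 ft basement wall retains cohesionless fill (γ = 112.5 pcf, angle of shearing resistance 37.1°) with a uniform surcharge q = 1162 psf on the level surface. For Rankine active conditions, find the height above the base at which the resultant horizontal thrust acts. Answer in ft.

12.0 ft

K_a = 0.2475.
Triangular part P₁ = ½K_aγH² = 12530 at H/3 = 10.00 ft; rectangular part P₂ = K_a q H = 8628 at H/2 = 15.00 ft.
ȳ = (P₁·10.00 + P₂·15.00)/(P₁+P₂) = 12.04 ft.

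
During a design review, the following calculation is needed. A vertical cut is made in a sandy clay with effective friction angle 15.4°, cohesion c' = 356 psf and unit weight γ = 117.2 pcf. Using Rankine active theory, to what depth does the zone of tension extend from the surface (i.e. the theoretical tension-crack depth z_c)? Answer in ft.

K_a = tan²(45° − 15.4°/2) = 0.5803; √K_a = 0.7618.
The active pressure is zero where K_a γ z = 2c√K_a, so z_c = 2c/(γ√K_a) = 2×356/(117.2×0.7618) = 7.975 ft.

7.97 ft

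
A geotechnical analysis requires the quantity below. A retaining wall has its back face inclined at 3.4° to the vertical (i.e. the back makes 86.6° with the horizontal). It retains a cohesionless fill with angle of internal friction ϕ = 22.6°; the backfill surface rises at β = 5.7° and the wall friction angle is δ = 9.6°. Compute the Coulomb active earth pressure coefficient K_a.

K_a = sin²(α+φ) / [sin²α · sin(α−δ) · (1 + √{sin(φ+δ)sin(φ−β) / (sin(α−δ)sin(α+β))})²].
With α = 86.6°, φ = 22.6°, δ = 9.6°, β = 5.7°: K_a = 0.4694.

0.469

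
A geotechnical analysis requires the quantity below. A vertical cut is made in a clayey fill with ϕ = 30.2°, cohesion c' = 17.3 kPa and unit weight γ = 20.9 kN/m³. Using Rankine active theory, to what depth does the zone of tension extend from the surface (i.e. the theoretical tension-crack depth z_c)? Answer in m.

K_a = tan²(45° − 30.2°/2) = 0.3307; √K_a = 0.5750.
The active pressure is zero where K_a γ z = 2c√K_a, so z_c = 2c/(γ√K_a) = 2×17.3/(20.9×0.5750) = 2.879 m.

2.88 m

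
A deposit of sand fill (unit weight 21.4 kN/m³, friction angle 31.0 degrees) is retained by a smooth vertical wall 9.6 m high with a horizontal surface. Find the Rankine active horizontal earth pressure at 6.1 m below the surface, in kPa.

41.8 kPa

K_a = (1 − sin φ)/(1 + sin φ) = 0.3201.
σ_h = K_a γ z = 0.3201 × 21.4 × 6.1 = 41.79 kPa.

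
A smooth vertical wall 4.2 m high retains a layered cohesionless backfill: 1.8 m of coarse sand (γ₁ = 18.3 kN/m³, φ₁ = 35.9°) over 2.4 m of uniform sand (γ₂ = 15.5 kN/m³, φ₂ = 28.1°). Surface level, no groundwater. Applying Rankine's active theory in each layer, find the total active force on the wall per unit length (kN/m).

52.2 kN/m

K_a1 = tan²(45°−35.9°/2) = 0.2607; K_a2 = tan²(45°−28.1°/2) = 0.3596.
Layer 1: σ at base = K_a1 γ₁ h₁ = 8.589 kPa; P₁ = ½×8.589×1.8 = 7.730.
Layer 2: σ_v at top = γ₁h₁ = 32.94; σ_h top = K_a2×32.94 = 11.85; σ_h base = K_a2×(32.94+15.5×2.4) = 25.22.
P₂ = ½(11.85+25.22)×2.4 = 44.48. Total P_a = 7.730+44.48 = 52.21 kN/m.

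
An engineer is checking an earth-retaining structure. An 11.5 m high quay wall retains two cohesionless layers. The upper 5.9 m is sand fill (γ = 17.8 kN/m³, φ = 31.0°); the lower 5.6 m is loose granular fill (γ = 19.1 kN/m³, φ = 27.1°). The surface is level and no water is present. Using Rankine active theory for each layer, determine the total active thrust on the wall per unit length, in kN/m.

K_a1 = tan²(45°−31.0°/2) = 0.3201; K_a2 = tan²(45°−27.1°/2) = 0.3741.
Layer 1: σ at base = K_a1 γ₁ h₁ = 33.62 kPa; P₁ = ½×33.62×5.9 = 99.17.
Layer 2: σ_v at top = γ₁h₁ = 105.0; σ_h top = K_a2×105.0 = 39.28; σ_h base = K_a2×(105.0+19.1×5.6) = 79.29.
P₂ = ½(39.28+79.29)×5.6 = 332.0. Total P_a = 99.17+332.0 = 431.2 kN/m.

431 kN/m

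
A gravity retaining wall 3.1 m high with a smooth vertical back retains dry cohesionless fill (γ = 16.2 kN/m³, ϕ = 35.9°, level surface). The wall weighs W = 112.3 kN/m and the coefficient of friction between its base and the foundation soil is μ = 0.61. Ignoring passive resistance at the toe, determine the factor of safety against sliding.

K_a = tan²(45° − 35.9°/2) = 0.2607.
P_a = ½K_aγH² = 0.5×0.2607×16.2×3.1² = 20.30 kN/m, acting at H/3 = 1.033 m above the base.
FS_sliding = μW / P_a = 0.61×112.3 / 20.30 = 3.375.

3.38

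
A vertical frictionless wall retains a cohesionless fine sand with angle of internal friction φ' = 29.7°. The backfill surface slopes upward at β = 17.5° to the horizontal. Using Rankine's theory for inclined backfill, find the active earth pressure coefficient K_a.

K_a = cos β · (cos β − √(cos²β − cos²φ)) / (cos β + √(cos²β − cos²φ)).
cos β = 0.9537, cos φ = 0.8686, √(cos²β − cos²φ) = 0.3938.
K_a = 0.9537 × (0.9537 − 0.3938)/(0.9537 + 0.3938) = 0.3963.

0.396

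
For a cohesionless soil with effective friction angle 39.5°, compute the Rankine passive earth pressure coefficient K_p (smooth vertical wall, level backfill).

4.50

K_p = (1 + sin φ)/(1 − sin φ) = tan²(45° + 39.5°/2) = 4.496.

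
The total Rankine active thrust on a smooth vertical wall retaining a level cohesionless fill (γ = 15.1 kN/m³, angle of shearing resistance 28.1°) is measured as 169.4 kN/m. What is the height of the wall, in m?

7.90 m

K_a = 0.3596. P_a = ½ K_a γ H² ⇒ H = √(2P_a/(K_a γ)).
H = √(2×169.4/(0.3596×15.1)) = 7.899 m.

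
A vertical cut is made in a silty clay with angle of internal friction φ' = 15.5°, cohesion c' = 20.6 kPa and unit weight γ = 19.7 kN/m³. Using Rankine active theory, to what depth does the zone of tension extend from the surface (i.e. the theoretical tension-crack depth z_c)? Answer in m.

K_a = tan²(45° − 15.5°/2) = 0.5782; √K_a = 0.7604.
The active pressure is zero where K_a γ z = 2c√K_a, so z_c = 2c/(γ√K_a) = 2×20.6/(19.7×0.7604) = 2.750 m.

2.75 m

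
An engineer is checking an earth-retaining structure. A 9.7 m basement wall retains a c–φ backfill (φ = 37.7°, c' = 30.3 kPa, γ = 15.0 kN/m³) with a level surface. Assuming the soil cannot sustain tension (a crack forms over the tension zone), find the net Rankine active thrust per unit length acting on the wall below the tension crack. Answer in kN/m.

K_a = 0.2411; √K_a = 0.4910.
Tension-crack depth z_c = 2c/(γ√K_a) = 2×30.3/(15.0×0.4910) = 8.228 m.
σ_a at base = K_a γ H − 2c√K_a = 0.2411×15.0×9.7 − 2×30.3×0.4910 = 5.321 kPa.
P_a = ½ × 5.321 × (H − z_c) = 0.5×5.321×1.472 = 3.915 kN/m.

3.91 kN/m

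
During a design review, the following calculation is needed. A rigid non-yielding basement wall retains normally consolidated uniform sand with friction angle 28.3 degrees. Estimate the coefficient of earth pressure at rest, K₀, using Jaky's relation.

K₀ = 1 − sin φ' = 1 − sin 28.3° = 0.5259.

0.526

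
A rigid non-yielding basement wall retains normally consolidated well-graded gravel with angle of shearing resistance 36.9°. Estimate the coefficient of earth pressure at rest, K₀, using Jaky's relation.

K₀ = 1 − sin φ' = 1 − sin 36.9° = 0.3996.

0.400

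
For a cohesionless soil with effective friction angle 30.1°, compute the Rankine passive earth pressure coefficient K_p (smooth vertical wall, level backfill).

3.01

K_p = (1 + sin φ)/(1 − sin φ) = tan²(45° + 30.1°/2) = 3.012.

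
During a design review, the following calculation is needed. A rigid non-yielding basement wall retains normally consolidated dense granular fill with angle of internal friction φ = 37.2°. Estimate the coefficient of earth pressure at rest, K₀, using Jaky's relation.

K₀ = 1 − sin φ' = 1 − sin 37.2° = 0.3954.

0.395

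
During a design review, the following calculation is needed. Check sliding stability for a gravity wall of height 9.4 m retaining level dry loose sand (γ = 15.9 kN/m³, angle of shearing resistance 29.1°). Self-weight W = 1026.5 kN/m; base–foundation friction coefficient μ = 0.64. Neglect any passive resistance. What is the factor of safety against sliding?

2.71

K_a = tan²(45° − 29.1°/2) = 0.3456.
P_a = ½K_aγH² = 0.5×0.3456×15.9×9.4² = 242.8 kN/m, acting at H/3 = 3.133 m above the base.
FS_sliding = μW / P_a = 0.64×1026.5 / 242.8 = 2.706.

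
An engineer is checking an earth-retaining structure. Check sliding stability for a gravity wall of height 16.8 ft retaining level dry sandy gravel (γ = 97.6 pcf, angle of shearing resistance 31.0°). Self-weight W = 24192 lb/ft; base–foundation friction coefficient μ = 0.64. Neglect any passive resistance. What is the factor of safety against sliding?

3.51

K_a = tan²(45° − 31.0°/2) = 0.3201.
P_a = ½K_aγH² = 0.5×0.3201×97.6×16.8² = 4409 lb/ft, acting at H/3 = 5.600 ft above the base.
FS_sliding = μW / P_a = 0.64×24192 / 4409 = 3.512.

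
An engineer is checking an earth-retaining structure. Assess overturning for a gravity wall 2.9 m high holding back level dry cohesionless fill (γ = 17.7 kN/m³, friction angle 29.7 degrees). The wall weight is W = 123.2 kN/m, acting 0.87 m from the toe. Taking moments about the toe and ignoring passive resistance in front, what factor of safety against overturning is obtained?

4.42

K_a = tan²(45° − 29.7°/2) = 0.3374.
P_a = ½K_aγH² = 0.5×0.3374×17.7×2.9² = 25.11 kN/m, acting at H/3 = 0.9667 m above the base.
Overturning moment M_o = P_a × H/3 = 25.11 × 0.9667 = 24.27.
Resisting moment M_r = W × 0.87 = 123.2 × 0.87 = 107.2.
FS_overturning = M_r/M_o = 107.2/24.27 = 4.416.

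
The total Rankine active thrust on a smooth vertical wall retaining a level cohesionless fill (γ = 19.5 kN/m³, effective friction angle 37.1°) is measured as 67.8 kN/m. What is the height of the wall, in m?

K_a = 0.2475. P_a = ½ K_a γ H² ⇒ H = √(2P_a/(K_a γ)).
H = √(2×67.8/(0.2475×19.5)) = 5.301 m.

5.30 m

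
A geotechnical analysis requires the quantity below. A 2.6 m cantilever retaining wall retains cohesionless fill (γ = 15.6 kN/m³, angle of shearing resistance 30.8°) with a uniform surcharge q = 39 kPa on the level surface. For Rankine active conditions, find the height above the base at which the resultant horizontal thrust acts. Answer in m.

1.15 m

K_a = 0.3227.
Triangular part P₁ = ½K_aγH² = 17.02 at H/3 = 0.8667 m; rectangular part P₂ = K_a q H = 32.72 at H/2 = 1.300 m.
ȳ = (P₁·0.8667 + P₂·1.300)/(P₁+P₂) = 1.152 m.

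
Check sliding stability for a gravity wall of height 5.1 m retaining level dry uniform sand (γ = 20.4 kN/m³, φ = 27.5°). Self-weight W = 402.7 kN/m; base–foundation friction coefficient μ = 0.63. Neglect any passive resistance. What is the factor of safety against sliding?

K_a = tan²(45° − 27.5°/2) = 0.3682.
P_a = ½K_aγH² = 0.5×0.3682×20.4×5.1² = 97.69 kN/m, acting at H/3 = 1.700 m above the base.
FS_sliding = μW / P_a = 0.63×402.7 / 97.69 = 2.597.

2.60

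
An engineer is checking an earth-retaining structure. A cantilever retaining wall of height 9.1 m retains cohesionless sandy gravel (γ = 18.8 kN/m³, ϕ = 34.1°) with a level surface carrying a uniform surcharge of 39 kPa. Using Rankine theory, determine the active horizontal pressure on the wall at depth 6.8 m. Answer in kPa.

47.0 kPa

K_a = (1 − sin φ)/(1 + sin φ) = 0.2815.
σ_v = γz + q = 18.8 × 6.8 + 39 = 166.8 kPa.
σ_h = K_a σ_v = 0.2815 × 166.8 = 46.97 kPa.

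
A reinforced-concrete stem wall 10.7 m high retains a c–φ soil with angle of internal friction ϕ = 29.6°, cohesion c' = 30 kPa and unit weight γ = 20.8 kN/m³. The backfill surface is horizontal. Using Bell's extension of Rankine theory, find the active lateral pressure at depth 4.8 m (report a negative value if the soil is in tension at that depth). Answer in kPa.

K_a = (1 − sin φ)/(1 + sin φ) = 0.3387.
σ_a = K_a γ z − 2c√K_a = 0.3387×20.8×4.8 − 2×30×0.5820 = -1.101 kPa.

-1.10 kPa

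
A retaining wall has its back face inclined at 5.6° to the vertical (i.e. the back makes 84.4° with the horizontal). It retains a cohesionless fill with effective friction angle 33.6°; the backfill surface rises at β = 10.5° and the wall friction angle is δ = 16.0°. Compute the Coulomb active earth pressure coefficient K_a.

K_a = sin²(α+φ) / [sin²α · sin(α−δ) · (1 + √{sin(φ+δ)sin(φ−β) / (sin(α−δ)sin(α+β))})²].
With α = 84.4°, φ = 33.6°, δ = 16.0°, β = 10.5°: K_a = 0.3444.

0.344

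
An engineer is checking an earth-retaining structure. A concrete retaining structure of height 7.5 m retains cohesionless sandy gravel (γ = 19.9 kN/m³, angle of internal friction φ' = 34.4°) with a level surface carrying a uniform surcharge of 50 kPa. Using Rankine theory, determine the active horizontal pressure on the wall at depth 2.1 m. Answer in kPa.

25.5 kPa

K_a = (1 − sin φ)/(1 + sin φ) = 0.2780.
σ_v = γz + q = 19.9 × 2.1 + 50 = 91.79 kPa.
σ_h = K_a σ_v = 0.2780 × 91.79 = 25.52 kPa.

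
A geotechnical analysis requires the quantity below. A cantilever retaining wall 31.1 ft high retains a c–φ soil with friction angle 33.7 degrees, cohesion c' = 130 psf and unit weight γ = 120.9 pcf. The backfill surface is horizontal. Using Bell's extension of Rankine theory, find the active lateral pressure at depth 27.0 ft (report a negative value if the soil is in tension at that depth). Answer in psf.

K_a = (1 − sin φ)/(1 + sin φ) = 0.2863.
σ_a = K_a γ z − 2c√K_a = 0.2863×120.9×27.0 − 2×130×0.5351 = 795.5 psf.

795 psf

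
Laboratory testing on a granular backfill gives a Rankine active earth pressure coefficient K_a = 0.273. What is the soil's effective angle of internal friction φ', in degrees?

34.8°

K_a = tan²(45° − φ/2) ⇒ 45° − φ/2 = arctan(√0.273) = 27.59°.
φ = 2(45° − 27.59°) = 34.83°.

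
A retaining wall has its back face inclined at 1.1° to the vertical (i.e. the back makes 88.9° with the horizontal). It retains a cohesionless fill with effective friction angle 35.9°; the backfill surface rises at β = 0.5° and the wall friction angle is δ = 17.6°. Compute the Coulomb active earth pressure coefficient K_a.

0.246

K_a = sin²(α+φ) / [sin²α · sin(α−δ) · (1 + √{sin(φ+δ)sin(φ−β) / (sin(α−δ)sin(α+β))})²].
With α = 88.9°, φ = 35.9°, δ = 17.6°, β = 0.5°: K_a = 0.2461.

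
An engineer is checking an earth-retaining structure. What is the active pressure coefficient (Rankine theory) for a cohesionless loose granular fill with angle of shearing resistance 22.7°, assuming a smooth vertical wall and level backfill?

K_a = tan²(45° − φ/2) = tan²(33.65°) = 0.4431.

0.443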